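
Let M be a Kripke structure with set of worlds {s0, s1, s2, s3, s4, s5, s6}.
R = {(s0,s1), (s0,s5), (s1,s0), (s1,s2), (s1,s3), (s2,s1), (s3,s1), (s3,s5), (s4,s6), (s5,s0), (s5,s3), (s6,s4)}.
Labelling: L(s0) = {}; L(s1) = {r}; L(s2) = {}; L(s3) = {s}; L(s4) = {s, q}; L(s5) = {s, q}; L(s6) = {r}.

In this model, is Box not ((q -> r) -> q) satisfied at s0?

No

Recall that Box ψ holds at a world iff ψ holds at every accessible world, and Dia ψ holds iff ψ holds at some accessible world.
At s0: Box not ((q -> r) -> q) requires not ((q -> r) -> q) at every successor {s1, s5}.
  not ((q -> r) -> q) fails at s5, so Box not ((q -> r) -> q) is false at s0.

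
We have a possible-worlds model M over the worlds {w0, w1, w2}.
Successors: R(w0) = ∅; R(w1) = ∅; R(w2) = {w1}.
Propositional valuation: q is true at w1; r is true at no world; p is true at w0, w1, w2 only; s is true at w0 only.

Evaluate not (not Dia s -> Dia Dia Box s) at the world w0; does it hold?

Yes

At w0: not Dia s -> Dia Dia Box s is false, so not (not Dia s -> Dia Dia Box s) is true.
  At w0: not Dia s is true, Dia Dia Box s is false, so not Dia s -> Dia Dia Box s is false.
    At w0: Dia s is false, so not Dia s is true.
      At w0: no accessible worlds, so Dia s is false.
    At w0: no accessible worlds, so Dia Dia Box s is false.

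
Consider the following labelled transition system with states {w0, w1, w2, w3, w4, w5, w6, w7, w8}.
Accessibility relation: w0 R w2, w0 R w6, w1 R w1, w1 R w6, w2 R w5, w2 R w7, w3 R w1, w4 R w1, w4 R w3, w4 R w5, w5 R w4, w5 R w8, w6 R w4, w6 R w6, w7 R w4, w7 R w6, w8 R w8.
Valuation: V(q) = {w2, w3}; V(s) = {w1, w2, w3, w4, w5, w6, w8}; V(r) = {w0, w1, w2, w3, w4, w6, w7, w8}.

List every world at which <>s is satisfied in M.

Let φ = <>s. Evaluate φ at each world:
  w0 (successors {w2, w6}): φ is true.
  w1 (successors {w1, w6}): φ is true.
  w2 (successors {w5, w7}): φ is true.
  w3 (successors {w1}): φ is true.
  w4 (successors {w1, w3, w5}): φ is true.
  w5 (successors {w4, w8}): φ is true.
  w6 (successors {w4, w6}): φ is true.
  w7 (successors {w4, w6}): φ is true.
  w8 (successors {w8}): φ is true.
For instance, at w0:
  At w0: <>s requires s at some successor in {w2, w6}.
    s holds at w2, so <>s is true at w0.
Satisfying worlds: {w0, w1, w2, w3, w4, w5, w6, w7, w8}

w0, w1, w2, w3, w4, w5, w6, w7, w8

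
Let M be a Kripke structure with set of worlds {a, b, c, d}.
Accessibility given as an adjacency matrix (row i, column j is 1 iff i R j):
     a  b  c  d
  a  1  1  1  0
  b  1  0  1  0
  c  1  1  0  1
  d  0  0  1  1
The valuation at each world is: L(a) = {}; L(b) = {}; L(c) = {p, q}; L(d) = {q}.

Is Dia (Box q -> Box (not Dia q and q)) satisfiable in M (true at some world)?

Yes

Recall that Box ψ holds at a world iff ψ holds at every accessible world, and Dia ψ holds iff ψ holds at some accessible world.
Let φ = Dia (Box q -> Box (not Dia q and q)). Evaluate φ at each world:
  a (successors {a, b, c}): φ is true.
  b (successors {a, c}): φ is true.
  c (successors {a, b, d}): φ is true.
  d (successors {c, d}): φ is true.
Detail at a (witness):
  At a: Dia (Box q -> Box (not Dia q and q)) requires Box q -> Box (not Dia q and q) at some successor in {a, b, c}.
    Box q -> Box (not Dia q and q) holds at a, so Dia (Box q -> Box (not Dia q and q)) is true at a.
      At a: Box q is false, Box (not Dia q and q) is false, so Box q -> Box (not Dia q and q) is true.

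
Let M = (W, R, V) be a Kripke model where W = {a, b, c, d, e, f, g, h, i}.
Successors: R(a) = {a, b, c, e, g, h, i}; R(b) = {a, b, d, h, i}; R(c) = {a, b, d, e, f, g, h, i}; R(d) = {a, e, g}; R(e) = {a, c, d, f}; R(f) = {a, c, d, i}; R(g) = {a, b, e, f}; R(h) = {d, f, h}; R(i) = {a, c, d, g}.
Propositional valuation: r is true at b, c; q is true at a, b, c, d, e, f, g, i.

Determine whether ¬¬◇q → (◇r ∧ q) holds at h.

No

At h: ¬¬◇q is true, ◇r ∧ q is false, so ¬¬◇q → (◇r ∧ q) is false.
  At h: ¬◇q is false, so ¬¬◇q is true.
    At h: ◇q is true, so ¬◇q is false.
      At h: ◇q requires q at some successor in {d, f, h}.
        q holds at d, so ◇q is true at h.
  At h: ◇r is false, q is false, so ◇r ∧ q is false.
    At h: ◇r requires r at some successor in {d, f, h}.
      At d: r is false.
      At f: r is false.
      At h: r is false.
    So ◇r is false at h.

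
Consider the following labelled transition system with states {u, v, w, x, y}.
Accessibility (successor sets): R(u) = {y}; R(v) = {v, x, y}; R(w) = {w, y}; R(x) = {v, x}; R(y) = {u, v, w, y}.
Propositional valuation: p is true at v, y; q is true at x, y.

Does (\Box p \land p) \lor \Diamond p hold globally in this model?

Yes

Let φ = (\Box p \land p) \lor \Diamond p. Evaluate φ at each world:
  u (successors {y}): φ is true.
  v (successors {v, x, y}): φ is true.
  w (successors {w, y}): φ is true.
  x (successors {v, x}): φ is true.
  y (successors {u, v, w, y}): φ is true.
For instance, at u:
  At u: \Box p \land p is false, \Diamond p is true, so (\Box p \land p) \lor \Diamond p is true.
    At u: \Box p is true, p is false, so \Box p \land p is false.
      At u: \Box p requires p at every successor {y}.
        At y: p is true.
      So \Box p is true at u.
    At u: \Diamond p requires p at some successor in {y}.
      p holds at y, so \Diamond p is true at u.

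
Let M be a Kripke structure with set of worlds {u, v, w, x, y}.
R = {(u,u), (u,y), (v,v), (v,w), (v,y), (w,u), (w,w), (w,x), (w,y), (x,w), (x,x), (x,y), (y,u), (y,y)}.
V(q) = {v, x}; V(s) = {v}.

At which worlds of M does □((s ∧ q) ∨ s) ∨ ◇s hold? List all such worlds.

v

Let φ = □((s ∧ q) ∨ s) ∨ ◇s. Evaluate φ at each world:
  u (successors {u, y}): φ is false.
  v (successors {v, w, y}): φ is true.
  w (successors {u, w, x, y}): φ is false.
  x (successors {w, x, y}): φ is false.
  y (successors {u, y}): φ is false.
For instance, at u:
  At u: □((s ∧ q) ∨ s) is false, ◇s is false, so □((s ∧ q) ∨ s) ∨ ◇s is false.
    At u: □((s ∧ q) ∨ s) requires (s ∧ q) ∨ s at every successor {u, y}.
      (s ∧ q) ∨ s fails at u, so □((s ∧ q) ∨ s) is false at u.
    At u: ◇s requires s at some successor in {u, y}.
      At u: s is false.
      At y: s is false.
    So ◇s is false at u.
Satisfying worlds: {v}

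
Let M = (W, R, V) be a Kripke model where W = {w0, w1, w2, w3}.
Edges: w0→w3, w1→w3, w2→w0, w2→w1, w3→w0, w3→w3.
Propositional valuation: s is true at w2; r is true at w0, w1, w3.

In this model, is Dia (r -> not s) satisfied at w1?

At w1: Dia (r -> not s) requires r -> not s at some successor in {w3}.
  r -> not s holds at w3, so Dia (r -> not s) is true at w1.

Yes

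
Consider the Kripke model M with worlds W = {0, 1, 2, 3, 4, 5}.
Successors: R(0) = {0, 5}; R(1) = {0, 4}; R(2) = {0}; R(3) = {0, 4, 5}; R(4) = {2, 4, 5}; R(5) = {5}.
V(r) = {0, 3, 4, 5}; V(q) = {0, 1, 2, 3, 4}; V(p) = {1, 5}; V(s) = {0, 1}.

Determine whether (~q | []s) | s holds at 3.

No

At 3: ~q | []s is false, s is false, so (~q | []s) | s is false.
  At 3: ~q is false, []s is false, so ~q | []s is false.
    At 3: []s requires s at every successor {0, 4, 5}.
      s fails at 4, so []s is false at 3.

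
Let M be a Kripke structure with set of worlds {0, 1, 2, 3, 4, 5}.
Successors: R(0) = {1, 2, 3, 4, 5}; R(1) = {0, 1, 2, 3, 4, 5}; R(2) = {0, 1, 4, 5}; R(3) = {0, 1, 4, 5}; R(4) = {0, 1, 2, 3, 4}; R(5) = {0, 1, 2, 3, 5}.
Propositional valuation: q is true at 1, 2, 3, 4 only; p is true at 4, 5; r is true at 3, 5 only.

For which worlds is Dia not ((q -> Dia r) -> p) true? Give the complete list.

Let φ = Dia not ((q -> Dia r) -> p). Evaluate φ at each world:
  0 (successors {1, 2, 3, 4, 5}): φ is true.
  1 (successors {0, 1, 2, 3, 4, 5}): φ is true.
  2 (successors {0, 1, 4, 5}): φ is true.
  3 (successors {0, 1, 4, 5}): φ is true.
  4 (successors {0, 1, 2, 3, 4}): φ is true.
  5 (successors {0, 1, 2, 3, 5}): φ is true.
For instance, at 2:
  At 2: Dia not ((q -> Dia r) -> p) requires not ((q -> Dia r) -> p) at some successor in {0, 1, 4, 5}.
    not ((q -> Dia r) -> p) holds at 0, so Dia not ((q -> Dia r) -> p) is true at 2.
      At 0: (q -> Dia r) -> p is false, so not ((q -> Dia r) -> p) is true.
Satisfying worlds: {0, 1, 2, 3, 4, 5}

0, 1, 2, 3, 4, 5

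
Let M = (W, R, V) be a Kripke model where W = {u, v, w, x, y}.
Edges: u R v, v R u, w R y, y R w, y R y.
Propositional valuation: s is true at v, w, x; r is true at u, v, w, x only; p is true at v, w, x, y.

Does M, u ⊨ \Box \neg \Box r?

Recall that \Box ψ holds at a world iff ψ holds at every accessible world, and \Diamond ψ holds iff ψ holds at some accessible world.
At u: \Box \neg \Box r requires \neg \Box r at every successor {v}.
  \neg \Box r fails at v, so \Box \neg \Box r is false at u.
    At v: \Box r is true, so \neg \Box r is false.
      At v: \Box r requires r at every successor {u}.
        At u: r is true.
      So \Box r is true at v.

No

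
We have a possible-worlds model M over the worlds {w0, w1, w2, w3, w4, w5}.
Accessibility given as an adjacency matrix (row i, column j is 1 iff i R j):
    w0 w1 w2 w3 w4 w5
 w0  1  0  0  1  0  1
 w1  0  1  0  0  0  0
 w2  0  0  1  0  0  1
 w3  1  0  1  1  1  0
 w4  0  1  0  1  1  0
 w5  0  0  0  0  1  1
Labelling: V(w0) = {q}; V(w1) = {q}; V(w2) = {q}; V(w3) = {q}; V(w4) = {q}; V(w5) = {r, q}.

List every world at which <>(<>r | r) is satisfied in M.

w0, w2, w3, w5

Let φ = <>(<>r | r). Evaluate φ at each world:
  w0 (successors {w0, w3, w5}): φ is true.
  w1 (successors {w1}): φ is false.
  w2 (successors {w2, w5}): φ is true.
  w3 (successors {w0, w2, w3, w4}): φ is true.
  w4 (successors {w1, w3, w4}): φ is false.
  w5 (successors {w4, w5}): φ is true.
For instance, at w2:
  At w2: <>(<>r | r) requires <>r | r at some successor in {w2, w5}.
    <>r | r holds at w2, so <>(<>r | r) is true at w2.
      At w2: <>r is true, r is false, so <>r | r is true.
Satisfying worlds: {w0, w2, w3, w5}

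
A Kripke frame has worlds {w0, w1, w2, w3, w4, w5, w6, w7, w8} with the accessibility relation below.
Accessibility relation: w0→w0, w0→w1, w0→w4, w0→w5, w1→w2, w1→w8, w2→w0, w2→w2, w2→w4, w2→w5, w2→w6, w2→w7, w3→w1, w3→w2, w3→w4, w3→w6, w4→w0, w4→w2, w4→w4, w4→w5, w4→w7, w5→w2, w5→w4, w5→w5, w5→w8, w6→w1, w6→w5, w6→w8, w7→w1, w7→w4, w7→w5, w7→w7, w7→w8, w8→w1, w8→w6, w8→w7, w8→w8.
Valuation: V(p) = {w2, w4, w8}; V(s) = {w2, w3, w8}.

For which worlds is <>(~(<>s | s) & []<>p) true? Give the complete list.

Let φ = <>(~(<>s | s) & []<>p). Evaluate φ at each world:
  w0 (successors {w0, w1, w4, w5}): φ is true.
  w1 (successors {w2, w8}): φ is false.
  w2 (successors {w0, w2, w4, w5, w6, w7}): φ is true.
  w3 (successors {w1, w2, w4, w6}): φ is false.
  w4 (successors {w0, w2, w4, w5, w7}): φ is true.
  w5 (successors {w2, w4, w5, w8}): φ is false.
  w6 (successors {w1, w5, w8}): φ is false.
  w7 (successors {w1, w4, w5, w7, w8}): φ is false.
  w8 (successors {w1, w6, w7, w8}): φ is false.
For instance, at w3:
  At w3: <>(~(<>s | s) & []<>p) requires ~(<>s | s) & []<>p at some successor in {w1, w2, w4, w6}.
    At w1: ~(<>s | s) & []<>p is false.
    At w2: ~(<>s | s) & []<>p is false.
    At w4: ~(<>s | s) & []<>p is false.
    At w6: ~(<>s | s) & []<>p is false.
  So <>(~(<>s | s) & []<>p) is false at w3.
Satisfying worlds: {w0, w2, w4}

w0, w2, w4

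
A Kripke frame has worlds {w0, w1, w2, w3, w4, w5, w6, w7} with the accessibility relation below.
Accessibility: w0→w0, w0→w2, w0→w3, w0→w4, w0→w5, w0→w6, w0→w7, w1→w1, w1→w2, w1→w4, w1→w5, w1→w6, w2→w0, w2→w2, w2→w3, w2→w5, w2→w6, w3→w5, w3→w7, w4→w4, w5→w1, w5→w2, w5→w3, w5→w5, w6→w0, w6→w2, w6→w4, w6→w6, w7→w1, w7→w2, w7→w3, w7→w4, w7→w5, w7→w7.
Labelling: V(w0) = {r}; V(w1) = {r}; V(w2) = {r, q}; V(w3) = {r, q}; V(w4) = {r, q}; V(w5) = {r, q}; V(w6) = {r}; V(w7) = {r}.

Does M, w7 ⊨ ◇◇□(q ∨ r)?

Yes

At w7: ◇◇□(q ∨ r) requires ◇□(q ∨ r) at some successor in {w1, w2, w3, w4, w5, w7}.
  ◇□(q ∨ r) holds at w1, so ◇◇□(q ∨ r) is true at w7.
    At w1: ◇□(q ∨ r) requires □(q ∨ r) at some successor in {w1, w2, w4, w5, w6}.
      □(q ∨ r) holds at w1, so ◇□(q ∨ r) is true at w1.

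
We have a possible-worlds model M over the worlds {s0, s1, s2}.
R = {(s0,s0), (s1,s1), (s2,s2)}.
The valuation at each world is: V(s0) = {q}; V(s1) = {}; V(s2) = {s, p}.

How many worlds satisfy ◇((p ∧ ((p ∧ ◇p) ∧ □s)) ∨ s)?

Let φ = ◇((p ∧ ((p ∧ ◇p) ∧ □s)) ∨ s). Evaluate φ at each world:
  s0 (successors {s0}): φ is false.
  s1 (successors {s1}): φ is false.
  s2 (successors {s2}): φ is true.
For instance, at s0:
  At s0: ◇((p ∧ ((p ∧ ◇p) ∧ □s)) ∨ s) requires (p ∧ ((p ∧ ◇p) ∧ □s)) ∨ s at some successor in {s0}.
    At s0: (p ∧ ((p ∧ ◇p) ∧ □s)) ∨ s is false.
  So ◇((p ∧ ((p ∧ ◇p) ∧ □s)) ∨ s) is false at s0.
Satisfying worlds: {s2}

1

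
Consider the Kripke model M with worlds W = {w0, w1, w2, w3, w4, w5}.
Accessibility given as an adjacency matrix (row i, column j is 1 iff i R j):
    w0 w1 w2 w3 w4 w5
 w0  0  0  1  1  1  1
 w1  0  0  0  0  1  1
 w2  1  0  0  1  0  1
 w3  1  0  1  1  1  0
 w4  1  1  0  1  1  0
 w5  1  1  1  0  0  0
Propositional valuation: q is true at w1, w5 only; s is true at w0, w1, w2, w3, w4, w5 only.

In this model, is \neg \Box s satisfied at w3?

No

At w3: \Box s is true, so \neg \Box s is false.
  At w3: \Box s requires s at every successor {w0, w2, w3, w4}.
    At w0: s is true.
    At w2: s is true.
    At w3: s is true.
    At w4: s is true.
  So \Box s is true at w3.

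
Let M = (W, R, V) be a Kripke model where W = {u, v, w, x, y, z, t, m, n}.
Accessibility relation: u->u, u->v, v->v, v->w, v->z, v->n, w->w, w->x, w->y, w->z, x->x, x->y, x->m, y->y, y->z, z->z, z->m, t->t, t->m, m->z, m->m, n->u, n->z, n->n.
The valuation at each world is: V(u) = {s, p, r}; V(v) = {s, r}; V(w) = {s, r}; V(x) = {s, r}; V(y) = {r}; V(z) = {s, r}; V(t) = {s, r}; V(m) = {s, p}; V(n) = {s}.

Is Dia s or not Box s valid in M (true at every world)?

Let φ = Dia s or not Box s. Evaluate φ at each world:
  u (successors {u, v}): φ is true.
  v (successors {v, w, z, n}): φ is true.
  w (successors {w, x, y, z}): φ is true.
  x (successors {x, y, m}): φ is true.
  y (successors {y, z}): φ is true.
  z (successors {z, m}): φ is true.
  t (successors {t, m}): φ is true.
  m (successors {z, m}): φ is true.
  n (successors {u, z, n}): φ is true.
For instance, at z:
  At z: Dia s is true, not Box s is false, so Dia s or not Box s is true.
    At z: Dia s requires s at some successor in {z, m}.
      s holds at z, so Dia s is true at z.
    At z: Box s is true, so not Box s is false.
      At z: Box s requires s at every successor {z, m}.
        At z: s is true.
        At m: s is true.
      So Box s is true at z.

Yes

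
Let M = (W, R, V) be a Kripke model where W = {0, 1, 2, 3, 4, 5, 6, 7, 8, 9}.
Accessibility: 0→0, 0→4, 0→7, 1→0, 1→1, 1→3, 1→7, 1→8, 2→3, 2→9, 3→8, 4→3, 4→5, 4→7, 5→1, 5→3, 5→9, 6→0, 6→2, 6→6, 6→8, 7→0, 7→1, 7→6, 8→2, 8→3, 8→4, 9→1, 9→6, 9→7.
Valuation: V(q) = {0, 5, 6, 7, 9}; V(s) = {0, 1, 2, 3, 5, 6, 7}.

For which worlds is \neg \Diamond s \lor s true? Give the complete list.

0, 1, 2, 3, 5, 6, 7

Recall that \Diamond ψ holds at a world iff ψ holds at some accessible world.
Let φ = \neg \Diamond s \lor s. Evaluate φ at each world:
  0 (successors {0, 4, 7}): φ is true.
  1 (successors {0, 1, 3, 7, 8}): φ is true.
  2 (successors {3, 9}): φ is true.
  3 (successors {8}): φ is true.
  4 (successors {3, 5, 7}): φ is false.
  5 (successors {1, 3, 9}): φ is true.
  6 (successors {0, 2, 6, 8}): φ is true.
  7 (successors {0, 1, 6}): φ is true.
  8 (successors {2, 3, 4}): φ is false.
  9 (successors {1, 6, 7}): φ is false.
For instance, at 1:
  At 1: \neg \Diamond s is false, s is true, so \neg \Diamond s \lor s is true.
    At 1: \Diamond s is true, so \neg \Diamond s is false.
      At 1: \Diamond s requires s at some successor in {0, 1, 3, 7, 8}.
        s holds at 0, so \Diamond s is true at 1.
Satisfying worlds: {0, 1, 2, 3, 5, 6, 7}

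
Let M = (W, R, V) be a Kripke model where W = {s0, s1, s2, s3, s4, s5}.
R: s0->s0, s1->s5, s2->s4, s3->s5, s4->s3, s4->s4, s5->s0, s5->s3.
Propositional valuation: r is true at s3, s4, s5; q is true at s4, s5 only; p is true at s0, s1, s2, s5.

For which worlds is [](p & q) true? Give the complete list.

s1, s3

Let φ = [](p & q). Evaluate φ at each world:
  s0 (successors {s0}): φ is false.
  s1 (successors {s5}): φ is true.
  s2 (successors {s4}): φ is false.
  s3 (successors {s5}): φ is true.
  s4 (successors {s3, s4}): φ is false.
  s5 (successors {s0, s3}): φ is false.
For instance, at s0:
  At s0: [](p & q) requires p & q at every successor {s0}.
    p & q fails at s0, so [](p & q) is false at s0.
Satisfying worlds: {s1, s3}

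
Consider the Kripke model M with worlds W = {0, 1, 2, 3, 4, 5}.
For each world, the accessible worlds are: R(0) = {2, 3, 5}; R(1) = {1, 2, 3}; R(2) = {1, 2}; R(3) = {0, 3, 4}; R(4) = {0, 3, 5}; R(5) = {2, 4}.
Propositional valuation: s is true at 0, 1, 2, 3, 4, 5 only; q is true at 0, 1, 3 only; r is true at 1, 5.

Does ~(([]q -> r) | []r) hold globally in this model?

No

Let φ = ~(([]q -> r) | []r). Evaluate φ at each world:
  0 (successors {2, 3, 5}): φ is false.
  1 (successors {1, 2, 3}): φ is false.
  2 (successors {1, 2}): φ is false.
  3 (successors {0, 3, 4}): φ is false.
  4 (successors {0, 3, 5}): φ is false.
  5 (successors {2, 4}): φ is false.
Detail at 0 (counterexample):
  At 0: ([]q -> r) | []r is true, so ~(([]q -> r) | []r) is false.
    At 0: []q -> r is true, []r is false, so ([]q -> r) | []r is true.
      At 0: []q is false, r is false, so []q -> r is true.
      At 0: []r requires r at every successor {2, 3, 5}.
        r fails at 2, so []r is false at 0.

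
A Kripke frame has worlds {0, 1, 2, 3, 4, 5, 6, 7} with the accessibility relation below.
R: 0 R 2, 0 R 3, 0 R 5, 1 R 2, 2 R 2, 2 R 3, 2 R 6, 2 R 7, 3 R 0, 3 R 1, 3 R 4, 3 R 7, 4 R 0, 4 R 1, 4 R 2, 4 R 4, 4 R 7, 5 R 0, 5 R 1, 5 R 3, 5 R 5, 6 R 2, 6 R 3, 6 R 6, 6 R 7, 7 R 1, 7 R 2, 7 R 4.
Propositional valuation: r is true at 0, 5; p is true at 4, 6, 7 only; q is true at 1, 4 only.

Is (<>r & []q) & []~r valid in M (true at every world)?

No

Let φ = (<>r & []q) & []~r. Evaluate φ at each world:
  0 (successors {2, 3, 5}): φ is false.
  1 (successors {2}): φ is false.
  2 (successors {2, 3, 6, 7}): φ is false.
  3 (successors {0, 1, 4, 7}): φ is false.
  4 (successors {0, 1, 2, 4, 7}): φ is false.
  5 (successors {0, 1, 3, 5}): φ is false.
  6 (successors {2, 3, 6, 7}): φ is false.
  7 (successors {1, 2, 4}): φ is false.
Detail at 0 (counterexample):
  At 0: <>r & []q is false, []~r is false, so (<>r & []q) & []~r is false.
    At 0: <>r is true, []q is false, so <>r & []q is false.
      At 0: <>r requires r at some successor in {2, 3, 5}.
        r holds at 5, so <>r is true at 0.
      At 0: []q requires q at every successor {2, 3, 5}.
        q fails at 2, so []q is false at 0.
    At 0: []~r requires ~r at every successor {2, 3, 5}.
      ~r fails at 5, so []~r is false at 0.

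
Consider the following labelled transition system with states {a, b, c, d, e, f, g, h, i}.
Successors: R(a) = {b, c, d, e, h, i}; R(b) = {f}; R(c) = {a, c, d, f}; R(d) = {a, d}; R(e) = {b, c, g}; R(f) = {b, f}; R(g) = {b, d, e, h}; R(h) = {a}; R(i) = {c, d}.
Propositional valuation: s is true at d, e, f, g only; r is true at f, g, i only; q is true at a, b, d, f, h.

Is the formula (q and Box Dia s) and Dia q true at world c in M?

At c: q and Box Dia s is false, Dia q is true, so (q and Box Dia s) and Dia q is false.
  At c: q is false, Box Dia s is true, so q and Box Dia s is false.
    At c: Box Dia s requires Dia s at every successor {a, c, d, f}.
      At a: Dia s is true.
      At c: Dia s is true.
      At d: Dia s is true.
      At f: Dia s is true.
    So Box Dia s is true at c.
  At c: Dia q requires q at some successor in {a, c, d, f}.
    q holds at a, so Dia q is true at c.

No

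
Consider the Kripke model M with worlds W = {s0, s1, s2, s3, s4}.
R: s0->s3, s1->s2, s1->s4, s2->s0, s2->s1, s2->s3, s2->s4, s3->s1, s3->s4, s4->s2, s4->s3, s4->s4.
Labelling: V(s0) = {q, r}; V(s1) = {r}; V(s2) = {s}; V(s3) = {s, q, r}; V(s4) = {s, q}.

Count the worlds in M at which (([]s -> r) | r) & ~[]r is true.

Let φ = (([]s -> r) | r) & ~[]r. Evaluate φ at each world:
  s0 (successors {s3}): φ is false.
  s1 (successors {s2, s4}): φ is true.
  s2 (successors {s0, s1, s3, s4}): φ is true.
  s3 (successors {s1, s4}): φ is true.
  s4 (successors {s2, s3, s4}): φ is false.
For instance, at s1:
  At s1: ([]s -> r) | r is true, ~[]r is true, so (([]s -> r) | r) & ~[]r is true.
    At s1: []s -> r is true, r is true, so ([]s -> r) | r is true.
      At s1: []s is true, r is true, so []s -> r is true.
    At s1: []r is false, so ~[]r is true.
      At s1: []r requires r at every successor {s2, s4}.
        r fails at s2, so []r is false at s1.
Satisfying worlds: {s1, s2, s3}

3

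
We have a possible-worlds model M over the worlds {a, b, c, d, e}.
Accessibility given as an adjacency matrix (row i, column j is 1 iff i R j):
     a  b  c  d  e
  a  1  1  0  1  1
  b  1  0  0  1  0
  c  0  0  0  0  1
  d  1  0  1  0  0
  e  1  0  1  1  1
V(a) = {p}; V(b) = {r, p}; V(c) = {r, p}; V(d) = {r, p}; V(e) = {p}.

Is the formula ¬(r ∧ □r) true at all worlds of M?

Let φ = ¬(r ∧ □r). Evaluate φ at each world:
  a (successors {a, b, d, e}): φ is true.
  b (successors {a, d}): φ is true.
  c (successors {e}): φ is true.
  d (successors {a, c}): φ is true.
  e (successors {a, c, d, e}): φ is true.
For instance, at e:
  At e: r ∧ □r is false, so ¬(r ∧ □r) is true.
    At e: r is false, □r is false, so r ∧ □r is false.
      At e: □r requires r at every successor {a, c, d, e}.
        r fails at a, so □r is false at e.

Yes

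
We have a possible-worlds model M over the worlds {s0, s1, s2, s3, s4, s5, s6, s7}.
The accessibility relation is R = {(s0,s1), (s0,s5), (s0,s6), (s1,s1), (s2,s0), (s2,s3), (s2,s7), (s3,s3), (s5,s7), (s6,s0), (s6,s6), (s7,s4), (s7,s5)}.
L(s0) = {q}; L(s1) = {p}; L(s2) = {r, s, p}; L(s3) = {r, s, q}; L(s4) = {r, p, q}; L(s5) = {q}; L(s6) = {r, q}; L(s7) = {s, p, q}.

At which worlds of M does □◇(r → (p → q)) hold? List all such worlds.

s0, s1, s2, s3, s4, s5, s6

Recall that □ψ holds at a world iff ψ holds at every accessible world, and ◇ψ holds iff ψ holds at some accessible world.
Let φ = □◇(r → (p → q)). Evaluate φ at each world:
  s0 (successors {s1, s5, s6}): φ is true.
  s1 (successors {s1}): φ is true.
  s2 (successors {s0, s3, s7}): φ is true.
  s3 (successors {s3}): φ is true.
  s4 (successors ∅): φ is true.
  s5 (successors {s7}): φ is true.
  s6 (successors {s0, s6}): φ is true.
  s7 (successors {s4, s5}): φ is false.
For instance, at s1:
  At s1: □◇(r → (p → q)) requires ◇(r → (p → q)) at every successor {s1}.
      At s1: ◇(r → (p → q)) requires r → (p → q) at some successor in {s1}.
        r → (p → q) holds at s1, so ◇(r → (p → q)) is true at s1.
  So □◇(r → (p → q)) is true at s1.
Satisfying worlds: {s0, s1, s2, s3, s4, s5, s6}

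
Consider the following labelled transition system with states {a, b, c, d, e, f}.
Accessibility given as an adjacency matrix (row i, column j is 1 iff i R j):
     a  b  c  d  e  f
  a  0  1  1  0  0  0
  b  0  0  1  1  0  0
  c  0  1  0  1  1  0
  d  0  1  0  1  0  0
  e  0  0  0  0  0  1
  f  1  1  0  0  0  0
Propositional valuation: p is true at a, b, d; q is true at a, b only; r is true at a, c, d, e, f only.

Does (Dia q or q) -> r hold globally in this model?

No

Let φ = (Dia q or q) -> r. Evaluate φ at each world:
  a (successors {b, c}): φ is true.
  b (successors {c, d}): φ is false.
  c (successors {b, d, e}): φ is true.
  d (successors {b, d}): φ is true.
  e (successors {f}): φ is true.
  f (successors {a, b}): φ is true.
Detail at b (counterexample):
  At b: Dia q or q is true, r is false, so (Dia q or q) -> r is false.
    At b: Dia q is false, q is true, so Dia q or q is true.
      At b: Dia q requires q at some successor in {c, d}.
        At c: q is false.
        At d: q is false.
      So Dia q is false at b.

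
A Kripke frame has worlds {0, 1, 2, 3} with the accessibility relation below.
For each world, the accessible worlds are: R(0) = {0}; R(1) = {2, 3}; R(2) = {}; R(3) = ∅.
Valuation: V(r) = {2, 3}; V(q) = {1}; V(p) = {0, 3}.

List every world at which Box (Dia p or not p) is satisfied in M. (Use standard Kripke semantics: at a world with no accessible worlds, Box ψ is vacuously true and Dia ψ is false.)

0, 2, 3

Recall that Box ψ holds at a world iff ψ holds at every accessible world, and Dia ψ holds iff ψ holds at some accessible world.
Let φ = Box (Dia p or not p). Evaluate φ at each world:
  0 (successors {0}): φ is true.
  1 (successors {2, 3}): φ is false.
  2 (successors ∅): φ is true.
  3 (successors ∅): φ is true.
For instance, at 0:
  At 0: Box (Dia p or not p) requires Dia p or not p at every successor {0}.
      At 0: Dia p is true, not p is false, so Dia p or not p is true.
  So Box (Dia p or not p) is true at 0.
Satisfying worlds: {0, 2, 3}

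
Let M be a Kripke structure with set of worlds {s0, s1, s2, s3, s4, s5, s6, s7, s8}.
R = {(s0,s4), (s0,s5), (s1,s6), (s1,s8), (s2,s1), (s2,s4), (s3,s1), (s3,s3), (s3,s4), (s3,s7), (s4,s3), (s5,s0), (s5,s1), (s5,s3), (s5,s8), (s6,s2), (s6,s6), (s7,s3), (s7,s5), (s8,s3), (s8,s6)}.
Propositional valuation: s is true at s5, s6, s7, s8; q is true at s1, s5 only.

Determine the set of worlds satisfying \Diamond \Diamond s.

Recall that \Diamond ψ holds at a world iff ψ holds at some accessible world.
Let φ = \Diamond \Diamond s. Evaluate φ at each world:
  s0 (successors {s4, s5}): φ is true.
  s1 (successors {s6, s8}): φ is true.
  s2 (successors {s1, s4}): φ is true.
  s3 (successors {s1, s3, s4, s7}): φ is true.
  s4 (successors {s3}): φ is true.
  s5 (successors {s0, s1, s3, s8}): φ is true.
  s6 (successors {s2, s6}): φ is true.
  s7 (successors {s3, s5}): φ is true.
  s8 (successors {s3, s6}): φ is true.
For instance, at s3:
  At s3: \Diamond \Diamond s requires \Diamond s at some successor in {s1, s3, s4, s7}.
    \Diamond s holds at s1, so \Diamond \Diamond s is true at s3.
      At s1: \Diamond s requires s at some successor in {s6, s8}.
        s holds at s6, so \Diamond s is true at s1.
Satisfying worlds: {s0, s1, s2, s3, s4, s5, s6, s7, s8}

s0, s1, s2, s3, s4, s5, s6, s7, s8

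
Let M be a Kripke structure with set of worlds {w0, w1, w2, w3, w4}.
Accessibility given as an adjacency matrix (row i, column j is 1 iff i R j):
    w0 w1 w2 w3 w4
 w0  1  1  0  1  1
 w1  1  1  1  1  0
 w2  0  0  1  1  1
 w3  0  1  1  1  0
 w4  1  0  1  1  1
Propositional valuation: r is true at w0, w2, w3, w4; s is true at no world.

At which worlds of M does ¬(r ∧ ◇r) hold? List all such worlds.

w1

Let φ = ¬(r ∧ ◇r). Evaluate φ at each world:
  w0 (successors {w0, w1, w3, w4}): φ is false.
  w1 (successors {w0, w1, w2, w3}): φ is true.
  w2 (successors {w2, w3, w4}): φ is false.
  w3 (successors {w1, w2, w3}): φ is false.
  w4 (successors {w0, w2, w3, w4}): φ is false.
For instance, at w1:
  At w1: r ∧ ◇r is false, so ¬(r ∧ ◇r) is true.
    At w1: r is false, ◇r is true, so r ∧ ◇r is false.
      At w1: ◇r requires r at some successor in {w0, w1, w2, w3}.
        r holds at w0, so ◇r is true at w1.
Satisfying worlds: {w1}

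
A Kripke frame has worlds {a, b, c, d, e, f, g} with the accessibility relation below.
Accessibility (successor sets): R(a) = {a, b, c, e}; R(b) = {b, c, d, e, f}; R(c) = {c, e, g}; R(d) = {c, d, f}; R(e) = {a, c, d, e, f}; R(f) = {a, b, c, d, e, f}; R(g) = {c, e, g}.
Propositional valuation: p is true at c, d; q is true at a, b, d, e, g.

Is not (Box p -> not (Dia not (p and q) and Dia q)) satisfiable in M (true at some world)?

Let φ = not (Box p -> not (Dia not (p and q) and Dia q)). Evaluate φ at each world:
  a (successors {a, b, c, e}): φ is false.
  b (successors {b, c, d, e, f}): φ is false.
  c (successors {c, e, g}): φ is false.
  d (successors {c, d, f}): φ is false.
  e (successors {a, c, d, e, f}): φ is false.
  f (successors {a, b, c, d, e, f}): φ is false.
  g (successors {c, e, g}): φ is false.
For instance, at f:
  At f: Box p -> not (Dia not (p and q) and Dia q) is true, so not (Box p -> not (Dia not (p and q) and Dia q)) is false.
    At f: Box p is false, not (Dia not (p and q) and Dia q) is false, so Box p -> not (Dia not (p and q) and Dia q) is true.
      At f: Box p requires p at every successor {a, b, c, d, e, f}.
        p fails at a, so Box p is false at f.
      At f: Dia not (p and q) and Dia q is true, so not (Dia not (p and q) and Dia q) is false.

No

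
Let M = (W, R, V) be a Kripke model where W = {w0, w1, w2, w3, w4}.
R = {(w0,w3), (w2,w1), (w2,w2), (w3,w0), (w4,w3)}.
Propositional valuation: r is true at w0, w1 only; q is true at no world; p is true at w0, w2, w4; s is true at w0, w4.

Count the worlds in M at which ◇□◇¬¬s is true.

Recall that □ψ holds at a world iff ψ holds at every accessible world, and ◇ψ holds iff ψ holds at some accessible world.
Let φ = ◇□◇¬¬s. Evaluate φ at each world:
  w0 (successors {w3}): φ is false.
  w1 (successors ∅): φ is false.
  w2 (successors {w1, w2}): φ is true.
  w3 (successors {w0}): φ is true.
  w4 (successors {w3}): φ is false.
For instance, at w0:
  At w0: ◇□◇¬¬s requires □◇¬¬s at some successor in {w3}.
    At w3: □◇¬¬s is false.
  So ◇□◇¬¬s is false at w0.
Satisfying worlds: {w2, w3}

2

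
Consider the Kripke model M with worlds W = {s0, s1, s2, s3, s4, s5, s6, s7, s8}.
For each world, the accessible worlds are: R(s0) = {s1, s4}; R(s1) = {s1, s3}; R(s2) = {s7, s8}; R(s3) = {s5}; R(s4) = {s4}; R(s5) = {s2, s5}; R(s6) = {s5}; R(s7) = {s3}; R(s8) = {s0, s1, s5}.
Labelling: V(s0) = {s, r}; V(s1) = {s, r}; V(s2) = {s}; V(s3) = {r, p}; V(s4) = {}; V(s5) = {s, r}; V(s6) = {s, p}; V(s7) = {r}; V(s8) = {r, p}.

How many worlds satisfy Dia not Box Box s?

Let φ = Dia not Box Box s. Evaluate φ at each world:
  s0 (successors {s1, s4}): φ is true.
  s1 (successors {s1, s3}): φ is true.
  s2 (successors {s7, s8}): φ is true.
  s3 (successors {s5}): φ is true.
  s4 (successors {s4}): φ is true.
  s5 (successors {s2, s5}): φ is true.
  s6 (successors {s5}): φ is true.
  s7 (successors {s3}): φ is false.
  s8 (successors {s0, s1, s5}): φ is true.
For instance, at s7:
  At s7: Dia not Box Box s requires not Box Box s at some successor in {s3}.
    At s3: not Box Box s is false.
  So Dia not Box Box s is false at s7.
Satisfying worlds: {s0, s1, s2, s3, s4, s5, s6, s8}

8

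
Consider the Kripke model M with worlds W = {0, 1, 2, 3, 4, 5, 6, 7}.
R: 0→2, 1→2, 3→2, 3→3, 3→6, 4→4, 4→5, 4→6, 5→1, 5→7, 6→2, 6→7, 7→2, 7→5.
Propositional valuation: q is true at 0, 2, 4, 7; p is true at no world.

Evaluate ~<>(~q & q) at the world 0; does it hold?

At 0: <>(~q & q) is false, so ~<>(~q & q) is true.
  At 0: <>(~q & q) requires ~q & q at some successor in {2}.
    At 2: ~q & q is false.
  So <>(~q & q) is false at 0.

Yes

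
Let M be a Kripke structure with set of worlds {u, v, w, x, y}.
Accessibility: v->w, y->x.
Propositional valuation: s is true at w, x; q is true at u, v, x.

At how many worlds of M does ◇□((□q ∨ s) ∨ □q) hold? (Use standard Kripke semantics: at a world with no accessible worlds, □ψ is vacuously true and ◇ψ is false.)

2

Let φ = ◇□((□q ∨ s) ∨ □q). Evaluate φ at each world:
  u (successors ∅): φ is false.
  v (successors {w}): φ is true.
  w (successors ∅): φ is false.
  x (successors ∅): φ is false.
  y (successors {x}): φ is true.
For instance, at v:
  At v: ◇□((□q ∨ s) ∨ □q) requires □((□q ∨ s) ∨ □q) at some successor in {w}.
    □((□q ∨ s) ∨ □q) holds at w, so ◇□((□q ∨ s) ∨ □q) is true at v.
      At w: no accessible worlds, so □((□q ∨ s) ∨ □q) holds vacuously.
Satisfying worlds: {v, y}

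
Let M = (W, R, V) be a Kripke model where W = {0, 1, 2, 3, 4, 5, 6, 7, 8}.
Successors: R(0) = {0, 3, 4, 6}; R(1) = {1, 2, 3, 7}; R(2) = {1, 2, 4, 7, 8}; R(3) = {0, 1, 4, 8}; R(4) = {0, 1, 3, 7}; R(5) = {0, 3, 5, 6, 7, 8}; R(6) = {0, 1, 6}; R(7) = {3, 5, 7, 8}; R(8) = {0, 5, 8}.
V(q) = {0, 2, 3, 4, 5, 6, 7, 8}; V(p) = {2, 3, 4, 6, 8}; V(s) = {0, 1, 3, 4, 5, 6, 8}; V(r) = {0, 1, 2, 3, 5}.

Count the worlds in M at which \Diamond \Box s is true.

Recall that \Box ψ holds at a world iff ψ holds at every accessible world, and \Diamond ψ holds iff ψ holds at some accessible world.
Let φ = \Diamond \Box s. Evaluate φ at each world:
  0 (successors {0, 3, 4, 6}): φ is true.
  1 (successors {1, 2, 3, 7}): φ is true.
  2 (successors {1, 2, 4, 7, 8}): φ is true.
  3 (successors {0, 1, 4, 8}): φ is true.
  4 (successors {0, 1, 3, 7}): φ is true.
  5 (successors {0, 3, 5, 6, 7, 8}): φ is true.
  6 (successors {0, 1, 6}): φ is true.
  7 (successors {3, 5, 7, 8}): φ is true.
  8 (successors {0, 5, 8}): φ is true.
For instance, at 5:
  At 5: \Diamond \Box s requires \Box s at some successor in {0, 3, 5, 6, 7, 8}.
    \Box s holds at 0, so \Diamond \Box s is true at 5.
      At 0: \Box s requires s at every successor {0, 3, 4, 6}.
        At 0: s is true.
        At 3: s is true.
        At 4: s is true.
        At 6: s is true.
      So \Box s is true at 0.
Satisfying worlds: {0, 1, 2, 3, 4, 5, 6, 7, 8}

9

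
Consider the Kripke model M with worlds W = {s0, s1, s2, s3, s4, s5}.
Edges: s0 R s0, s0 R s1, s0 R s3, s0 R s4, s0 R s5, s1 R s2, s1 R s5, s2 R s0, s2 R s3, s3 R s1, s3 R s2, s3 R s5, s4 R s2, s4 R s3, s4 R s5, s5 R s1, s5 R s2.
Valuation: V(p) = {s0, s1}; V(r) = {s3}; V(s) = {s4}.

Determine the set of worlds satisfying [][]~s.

Let φ = [][]~s. Evaluate φ at each world:
  s0 (successors {s0, s1, s3, s4, s5}): φ is false.
  s1 (successors {s2, s5}): φ is true.
  s2 (successors {s0, s3}): φ is false.
  s3 (successors {s1, s2, s5}): φ is true.
  s4 (successors {s2, s3, s5}): φ is true.
  s5 (successors {s1, s2}): φ is true.
For instance, at s5:
  At s5: [][]~s requires []~s at every successor {s1, s2}.
      At s1: []~s requires ~s at every successor {s2, s5}.
        At s2: ~s is true.
        At s5: ~s is true.
      So []~s is true at s1.
      At s2: []~s requires ~s at every successor {s0, s3}.
        At s0: ~s is true.
        At s3: ~s is true.
      So []~s is true at s2.
  So [][]~s is true at s5.
Satisfying worlds: {s1, s3, s4, s5}

s1, s3, s4, s5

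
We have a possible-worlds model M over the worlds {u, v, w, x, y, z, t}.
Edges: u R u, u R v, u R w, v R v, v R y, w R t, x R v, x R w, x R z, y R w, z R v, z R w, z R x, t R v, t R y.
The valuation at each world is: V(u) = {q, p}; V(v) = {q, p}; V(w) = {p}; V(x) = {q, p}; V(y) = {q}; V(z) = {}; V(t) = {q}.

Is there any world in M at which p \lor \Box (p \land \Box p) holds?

Yes

Let φ = p \lor \Box (p \land \Box p). Evaluate φ at each world:
  u (successors {u, v, w}): φ is true.
  v (successors {v, y}): φ is true.
  w (successors {t}): φ is true.
  x (successors {v, w, z}): φ is true.
  y (successors {w}): φ is false.
  z (successors {v, w, x}): φ is false.
  t (successors {v, y}): φ is false.
Detail at u (witness):
  At u: p is true, \Box (p \land \Box p) is false, so p \lor \Box (p \land \Box p) is true.
    At u: \Box (p \land \Box p) requires p \land \Box p at every successor {u, v, w}.
      p \land \Box p fails at v, so \Box (p \land \Box p) is false at u.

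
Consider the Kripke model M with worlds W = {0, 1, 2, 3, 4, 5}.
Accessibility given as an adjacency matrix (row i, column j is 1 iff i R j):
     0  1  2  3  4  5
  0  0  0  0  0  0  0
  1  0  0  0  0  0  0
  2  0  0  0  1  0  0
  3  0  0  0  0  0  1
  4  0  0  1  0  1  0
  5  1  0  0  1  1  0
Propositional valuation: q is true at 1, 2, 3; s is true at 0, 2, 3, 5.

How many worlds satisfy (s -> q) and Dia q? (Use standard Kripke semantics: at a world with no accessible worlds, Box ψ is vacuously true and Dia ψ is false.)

2

Let φ = (s -> q) and Dia q. Evaluate φ at each world:
  0 (successors ∅): φ is false.
  1 (successors ∅): φ is false.
  2 (successors {3}): φ is true.
  3 (successors {5}): φ is false.
  4 (successors {2, 4}): φ is true.
  5 (successors {0, 3, 4}): φ is false.
For instance, at 4:
  At 4: s -> q is true, Dia q is true, so (s -> q) and Dia q is true.
    At 4: Dia q requires q at some successor in {2, 4}.
      q holds at 2, so Dia q is true at 4.
Satisfying worlds: {2, 4}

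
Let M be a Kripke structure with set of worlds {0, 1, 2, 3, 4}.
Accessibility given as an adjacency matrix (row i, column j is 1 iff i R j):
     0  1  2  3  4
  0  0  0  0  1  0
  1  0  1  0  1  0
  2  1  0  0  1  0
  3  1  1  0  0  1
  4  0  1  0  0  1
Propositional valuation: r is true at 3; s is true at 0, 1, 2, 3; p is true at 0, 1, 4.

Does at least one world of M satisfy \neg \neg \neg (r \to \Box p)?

Let φ = \neg \neg \neg (r \to \Box p). Evaluate φ at each world:
  0 (successors {3}): φ is false.
  1 (successors {1, 3}): φ is false.
  2 (successors {0, 3}): φ is false.
  3 (successors {0, 1, 4}): φ is false.
  4 (successors {1, 4}): φ is false.
For instance, at 2:
  At 2: \neg \neg (r \to \Box p) is true, so \neg \neg \neg (r \to \Box p) is false.
    At 2: \neg (r \to \Box p) is false, so \neg \neg (r \to \Box p) is true.
      At 2: r \to \Box p is true, so \neg (r \to \Box p) is false.

No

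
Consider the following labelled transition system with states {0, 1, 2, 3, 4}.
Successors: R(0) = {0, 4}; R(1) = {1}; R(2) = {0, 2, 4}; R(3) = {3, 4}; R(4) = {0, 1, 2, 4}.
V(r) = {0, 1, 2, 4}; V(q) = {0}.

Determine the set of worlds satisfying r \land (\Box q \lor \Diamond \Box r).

0, 1, 2, 4

Let φ = r \land (\Box q \lor \Diamond \Box r). Evaluate φ at each world:
  0 (successors {0, 4}): φ is true.
  1 (successors {1}): φ is true.
  2 (successors {0, 2, 4}): φ is true.
  3 (successors {3, 4}): φ is false.
  4 (successors {0, 1, 2, 4}): φ is true.
For instance, at 3:
  At 3: r is false, \Box q \lor \Diamond \Box r is true, so r \land (\Box q \lor \Diamond \Box r) is false.
    At 3: \Box q is false, \Diamond \Box r is true, so \Box q \lor \Diamond \Box r is true.
      At 3: \Box q requires q at every successor {3, 4}.
        q fails at 3, so \Box q is false at 3.
      At 3: \Diamond \Box r requires \Box r at some successor in {3, 4}.
        \Box r holds at 4, so \Diamond \Box r is true at 3.
Satisfying worlds: {0, 1, 2, 4}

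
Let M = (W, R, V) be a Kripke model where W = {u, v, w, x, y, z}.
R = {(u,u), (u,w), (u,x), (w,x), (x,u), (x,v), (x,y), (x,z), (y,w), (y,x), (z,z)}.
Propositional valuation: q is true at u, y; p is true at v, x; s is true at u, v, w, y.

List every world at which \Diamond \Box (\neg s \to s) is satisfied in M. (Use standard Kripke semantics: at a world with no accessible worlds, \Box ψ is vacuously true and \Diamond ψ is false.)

Let φ = \Diamond \Box (\neg s \to s). Evaluate φ at each world:
  u (successors {u, w, x}): φ is false.
  v (successors ∅): φ is false.
  w (successors {x}): φ is false.
  x (successors {u, v, y, z}): φ is true.
  y (successors {w, x}): φ is false.
  z (successors {z}): φ is false.
For instance, at u:
  At u: \Diamond \Box (\neg s \to s) requires \Box (\neg s \to s) at some successor in {u, w, x}.
    At u: \Box (\neg s \to s) is false.
    At w: \Box (\neg s \to s) is false.
    At x: \Box (\neg s \to s) is false.
  So \Diamond \Box (\neg s \to s) is false at u.
Satisfying worlds: {x}

x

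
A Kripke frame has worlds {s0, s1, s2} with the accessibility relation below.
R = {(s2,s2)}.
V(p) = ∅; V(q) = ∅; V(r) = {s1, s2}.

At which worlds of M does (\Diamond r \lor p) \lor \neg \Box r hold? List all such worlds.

s2

Let φ = (\Diamond r \lor p) \lor \neg \Box r. Evaluate φ at each world:
  s0 (successors ∅): φ is false.
  s1 (successors ∅): φ is false.
  s2 (successors {s2}): φ is true.
For instance, at s2:
  At s2: \Diamond r \lor p is true, \neg \Box r is false, so (\Diamond r \lor p) \lor \neg \Box r is true.
    At s2: \Diamond r is true, p is false, so \Diamond r \lor p is true.
      At s2: \Diamond r requires r at some successor in {s2}.
        r holds at s2, so \Diamond r is true at s2.
    At s2: \Box r is true, so \neg \Box r is false.
      At s2: \Box r requires r at every successor {s2}.
        At s2: r is true.
      So \Box r is true at s2.
Satisfying worlds: {s2}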